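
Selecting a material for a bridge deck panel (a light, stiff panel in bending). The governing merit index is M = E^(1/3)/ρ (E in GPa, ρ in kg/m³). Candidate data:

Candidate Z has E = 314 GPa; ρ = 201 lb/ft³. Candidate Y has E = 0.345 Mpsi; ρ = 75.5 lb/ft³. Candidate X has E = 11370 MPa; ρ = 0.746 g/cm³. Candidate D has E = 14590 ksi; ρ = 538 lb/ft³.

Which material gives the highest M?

candidate X

Putting every candidate on a common basis:
  candidate Z: E = 314.0 GPa, ρ = 3220 kg/m³
  candidate Y: E = 2.379 GPa, ρ = 1209 kg/m³
  candidate X: E = 11.37 GPa, ρ = 746.0 kg/m³
  candidate D: E = 100.6 GPa, ρ = 8618 kg/m³
  candidate X: M = 3.01×10⁻³
  candidate Z: M = 2.11×10⁻³
  candidate Y: M = 1.10×10⁻³
  candidate D: M = 0.540×10⁻³
Candidate X has the largest M.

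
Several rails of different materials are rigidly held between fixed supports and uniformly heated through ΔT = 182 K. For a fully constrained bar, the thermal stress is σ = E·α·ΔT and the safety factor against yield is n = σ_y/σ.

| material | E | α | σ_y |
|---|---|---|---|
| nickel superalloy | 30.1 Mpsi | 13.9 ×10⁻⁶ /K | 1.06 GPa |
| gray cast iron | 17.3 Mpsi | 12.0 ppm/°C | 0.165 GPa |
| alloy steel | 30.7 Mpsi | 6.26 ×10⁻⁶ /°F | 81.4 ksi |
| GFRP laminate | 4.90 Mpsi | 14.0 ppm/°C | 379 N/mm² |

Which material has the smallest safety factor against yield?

Per material, after unit conversion:
  nickel superalloy: E = 207.5, α = 13.9, σ_y = 1060 → σ = 525 MPa, n = 2.02
  gray cast iron: E = 119.3, α = 12.0, σ_y = 165.0 → σ = 261 MPa, n = 0.633
  alloy steel: E = 211.7, α = 11.3, σ_y = 561.2 → σ = 434 MPa, n = 1.29
  GFRP laminate: E = 33.78, α = 14.0, σ_y = 379.0 → σ = 86.1 MPa, n = 4.40
The minimum is gray cast iron at n = 0.633.

gray cast iron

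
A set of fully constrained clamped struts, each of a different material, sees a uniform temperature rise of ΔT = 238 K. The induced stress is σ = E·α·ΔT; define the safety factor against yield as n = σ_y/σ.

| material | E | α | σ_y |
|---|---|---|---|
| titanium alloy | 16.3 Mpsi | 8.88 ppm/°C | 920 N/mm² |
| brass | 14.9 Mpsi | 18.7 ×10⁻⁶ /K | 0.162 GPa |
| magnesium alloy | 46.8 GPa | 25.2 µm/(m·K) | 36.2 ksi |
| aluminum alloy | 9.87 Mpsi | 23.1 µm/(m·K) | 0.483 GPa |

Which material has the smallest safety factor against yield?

brass

In consistent units (E in GPa, α in ×10⁻⁶/K, σ_y in MPa):
  titanium alloy: E = 112.4, α = 8.88, σ_y = 920.0 → σ = 238 MPa, n = 3.87
  brass: E = 102.7, α = 18.7, σ_y = 162.0 → σ = 457 MPa, n = 0.354
  magnesium alloy: E = 46.80, α = 25.2, σ_y = 249.6 → σ = 281 MPa, n = 0.889
  aluminum alloy: E = 68.05, α = 23.1, σ_y = 483.0 → σ = 374 MPa, n = 1.29
The minimum is brass at n = 0.354.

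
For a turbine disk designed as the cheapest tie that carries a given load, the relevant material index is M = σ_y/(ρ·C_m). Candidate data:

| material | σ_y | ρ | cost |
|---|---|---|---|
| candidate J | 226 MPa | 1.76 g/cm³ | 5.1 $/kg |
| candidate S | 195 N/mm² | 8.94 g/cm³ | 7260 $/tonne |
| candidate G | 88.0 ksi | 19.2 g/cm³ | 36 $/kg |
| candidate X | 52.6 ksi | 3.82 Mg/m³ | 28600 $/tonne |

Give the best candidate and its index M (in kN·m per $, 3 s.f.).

candidate J, M = 25.2 kN·m per $

In SI units:
  candidate J: σ_y = 226.0 MPa, ρ = 1760 kg/m³, cost = 5.100 $/kg
  candidate S: σ_y = 195.0 MPa, ρ = 8940 kg/m³, cost = 7.260 $/kg
  candidate G: σ_y = 606.7 MPa, ρ = 19200 kg/m³, cost = 36.00 $/kg
  candidate X: σ_y = 362.7 MPa, ρ = 3820 kg/m³, cost = 28.60 $/kg
  candidate J: M = 25.2 kN·m per $
  candidate X: M = 3.32 kN·m per $
  candidate S: M = 3.00 kN·m per $
  candidate G: M = 0.878 kN·m per $
Candidate J ranks first.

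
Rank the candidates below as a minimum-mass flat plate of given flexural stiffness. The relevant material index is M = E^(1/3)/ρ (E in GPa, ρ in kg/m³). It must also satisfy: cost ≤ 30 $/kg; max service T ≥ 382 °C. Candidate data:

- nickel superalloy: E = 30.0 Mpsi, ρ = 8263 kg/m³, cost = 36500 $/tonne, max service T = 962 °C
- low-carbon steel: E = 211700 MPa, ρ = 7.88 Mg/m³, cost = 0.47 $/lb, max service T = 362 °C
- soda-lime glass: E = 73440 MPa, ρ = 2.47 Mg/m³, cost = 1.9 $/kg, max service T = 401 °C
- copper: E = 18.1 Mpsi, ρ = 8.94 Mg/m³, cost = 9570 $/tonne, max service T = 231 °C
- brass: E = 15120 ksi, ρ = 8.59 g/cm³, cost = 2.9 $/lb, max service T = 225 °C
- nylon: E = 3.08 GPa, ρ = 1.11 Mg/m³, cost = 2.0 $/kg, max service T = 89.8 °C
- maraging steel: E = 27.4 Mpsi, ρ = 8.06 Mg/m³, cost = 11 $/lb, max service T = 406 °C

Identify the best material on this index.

Screen on constraints: cost ≤ 30 $/kg; max service T ≥ 382 °C. Survivors: soda-lime glass, maraging steel.
Putting every candidate on a common basis:
  soda-lime glass: E = 73.44 GPa, ρ = 2470 kg/m³
  maraging steel: E = 188.9 GPa, ρ = 8060 kg/m³
  soda-lime glass: M = 1.70×10⁻³
  maraging steel: M = 0.712×10⁻³
The maximum is for soda-lime glass.

soda-lime glass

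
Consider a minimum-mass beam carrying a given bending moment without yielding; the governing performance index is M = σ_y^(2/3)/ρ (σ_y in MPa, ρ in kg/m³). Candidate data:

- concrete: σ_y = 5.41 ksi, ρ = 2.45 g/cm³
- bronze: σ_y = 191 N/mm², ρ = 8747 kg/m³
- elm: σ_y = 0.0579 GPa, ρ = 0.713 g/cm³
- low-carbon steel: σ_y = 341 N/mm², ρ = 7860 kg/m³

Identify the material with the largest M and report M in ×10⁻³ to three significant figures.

In SI units:
  concrete: σ_y = 37.30 MPa, ρ = 2450 kg/m³
  bronze: σ_y = 191.0 MPa, ρ = 8747 kg/m³
  elm: σ_y = 57.90 MPa, ρ = 713.0 kg/m³
  low-carbon steel: σ_y = 341.0 MPa, ρ = 7860 kg/m³
  elm: M = 21.0×10⁻³
  low-carbon steel: M = 6.21×10⁻³
  concrete: M = 4.56×10⁻³
  bronze: M = 3.79×10⁻³
Elm ranks first.

elm, M = 21.0×10⁻³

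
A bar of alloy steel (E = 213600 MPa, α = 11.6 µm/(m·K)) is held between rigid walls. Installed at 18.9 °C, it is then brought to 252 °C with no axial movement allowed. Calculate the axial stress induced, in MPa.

E = 213600 MPa = 213.6 GPa.
ΔT = 233.1 K. Constrained thermal stress σ = E·α·ΔT = 213.6×10³ MPa × 11.6×10⁻⁶ × 233.1 = 578 MPa (compressive).

578 MPa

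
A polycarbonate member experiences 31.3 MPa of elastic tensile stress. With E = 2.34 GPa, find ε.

0.0134

ε = σ/E = 31.3 / 2340 = 0.0134.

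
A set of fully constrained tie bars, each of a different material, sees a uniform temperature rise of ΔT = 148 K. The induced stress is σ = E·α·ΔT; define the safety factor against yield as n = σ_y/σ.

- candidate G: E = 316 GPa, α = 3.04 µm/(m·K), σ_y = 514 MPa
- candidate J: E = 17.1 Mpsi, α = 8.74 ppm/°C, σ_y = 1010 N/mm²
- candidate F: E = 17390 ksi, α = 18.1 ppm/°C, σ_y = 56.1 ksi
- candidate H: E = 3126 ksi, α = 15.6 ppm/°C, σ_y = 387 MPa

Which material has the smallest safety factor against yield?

candidate F

In consistent units (E in GPa, α in ×10⁻⁶/K, σ_y in MPa):
  candidate G: E = 316.0, α = 3.04, σ_y = 514.0 → σ = 142 MPa, n = 3.62
  candidate J: E = 117.9, α = 8.74, σ_y = 1010 → σ = 153 MPa, n = 6.62
  candidate F: E = 119.9, α = 18.1, σ_y = 386.8 → σ = 321 MPa, n = 1.20
  candidate H: E = 21.55, α = 15.6, σ_y = 387.0 → σ = 49.8 MPa, n = 7.78
Candidate F has the lowest safety factor, n = 1.20.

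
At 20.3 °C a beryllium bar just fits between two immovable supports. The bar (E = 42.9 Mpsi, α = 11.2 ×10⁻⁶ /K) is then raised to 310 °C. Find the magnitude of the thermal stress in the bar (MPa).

E = 42.9 Mpsi = 295.8 GPa.
ΔT = 289.7 K. Constrained thermal stress σ = E·α·ΔT = 295.8×10³ MPa × 11.2×10⁻⁶ × 289.7 = 960 MPa (compressive).

960 MPa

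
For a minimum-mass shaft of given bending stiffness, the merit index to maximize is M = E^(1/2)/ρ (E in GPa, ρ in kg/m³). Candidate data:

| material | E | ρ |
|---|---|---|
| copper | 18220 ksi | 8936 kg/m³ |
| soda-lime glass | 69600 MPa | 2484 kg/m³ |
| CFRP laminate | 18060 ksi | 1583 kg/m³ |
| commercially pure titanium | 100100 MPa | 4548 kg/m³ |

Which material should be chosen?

After converting to SI:
  copper: E = 125.6 GPa, ρ = 8936 kg/m³
  soda-lime glass: E = 69.60 GPa, ρ = 2484 kg/m³
  CFRP laminate: E = 124.5 GPa, ρ = 1583 kg/m³
  commercially pure titanium: E = 100.1 GPa, ρ = 4548 kg/m³
  CFRP laminate: M = 7.05×10⁻³
  soda-lime glass: M = 3.36×10⁻³
  commercially pure titanium: M = 2.20×10⁻³
  copper: M = 1.25×10⁻³
CFRP laminate ranks first.

CFRP laminate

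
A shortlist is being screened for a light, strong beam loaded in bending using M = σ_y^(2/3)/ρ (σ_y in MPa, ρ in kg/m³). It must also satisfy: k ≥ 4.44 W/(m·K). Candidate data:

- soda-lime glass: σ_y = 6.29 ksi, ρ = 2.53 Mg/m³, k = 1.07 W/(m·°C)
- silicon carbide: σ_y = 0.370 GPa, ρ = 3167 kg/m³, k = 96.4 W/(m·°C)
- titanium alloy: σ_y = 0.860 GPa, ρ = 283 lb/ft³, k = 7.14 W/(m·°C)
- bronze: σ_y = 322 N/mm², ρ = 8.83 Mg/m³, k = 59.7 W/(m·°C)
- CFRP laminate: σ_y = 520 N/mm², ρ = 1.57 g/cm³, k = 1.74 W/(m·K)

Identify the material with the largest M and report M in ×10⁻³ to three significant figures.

titanium alloy, M = 19.9×10⁻³

Screen on constraints: k ≥ 4.44 W/(m·K). Survivors: silicon carbide, titanium alloy, bronze.
In SI units:
  silicon carbide: σ_y = 370.0 MPa, ρ = 3167 kg/m³
  titanium alloy: σ_y = 860.0 MPa, ρ = 4533 kg/m³
  bronze: σ_y = 322.0 MPa, ρ = 8830 kg/m³
  titanium alloy: M = 19.9×10⁻³
  silicon carbide: M = 16.3×10⁻³
  bronze: M = 5.32×10⁻³
Titanium alloy has the largest M.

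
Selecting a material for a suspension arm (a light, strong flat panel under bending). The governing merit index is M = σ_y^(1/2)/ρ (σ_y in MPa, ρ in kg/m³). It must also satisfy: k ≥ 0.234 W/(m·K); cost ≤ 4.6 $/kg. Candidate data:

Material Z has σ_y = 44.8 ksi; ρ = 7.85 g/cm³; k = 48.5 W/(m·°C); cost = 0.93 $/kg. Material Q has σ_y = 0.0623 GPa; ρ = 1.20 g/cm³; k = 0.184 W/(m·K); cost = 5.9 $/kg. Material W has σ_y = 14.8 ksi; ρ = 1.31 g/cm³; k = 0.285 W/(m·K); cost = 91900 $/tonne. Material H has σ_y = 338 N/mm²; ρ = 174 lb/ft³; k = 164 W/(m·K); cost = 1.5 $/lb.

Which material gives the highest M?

Screen on constraints: k ≥ 0.234 W/(m·K); cost ≤ 4.6 $/kg. Survivors: material Z, material H.
Convert each candidate to consistent units, then evaluate M:
  material Z: σ_y = 308.9 MPa, ρ = 7850 kg/m³
  material H: σ_y = 338.0 MPa, ρ = 2787 kg/m³
  material H: M = 6.60×10⁻³
  material Z: M = 2.24×10⁻³
Material H has the largest M.

material H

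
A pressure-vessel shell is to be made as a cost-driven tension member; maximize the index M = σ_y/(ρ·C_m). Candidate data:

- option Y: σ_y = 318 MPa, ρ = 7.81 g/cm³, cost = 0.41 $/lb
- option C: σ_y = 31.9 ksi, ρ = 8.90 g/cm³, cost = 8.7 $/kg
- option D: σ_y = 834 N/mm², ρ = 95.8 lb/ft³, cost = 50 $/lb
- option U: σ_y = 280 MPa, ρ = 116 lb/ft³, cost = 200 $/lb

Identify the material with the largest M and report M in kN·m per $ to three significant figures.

Normalizing units and computing the index:
  option Y: σ_y = 318.0 MPa, ρ = 7810 kg/m³, cost = 0.9039 $/kg
  option C: σ_y = 219.9 MPa, ρ = 8900 kg/m³, cost = 8.700 $/kg
  option D: σ_y = 834.0 MPa, ρ = 1535 kg/m³, cost = 110.2 $/kg
  option U: σ_y = 280.0 MPa, ρ = 1858 kg/m³, cost = 440.9 $/kg
  option Y: M = 45.0 kN·m per $
  option D: M = 4.93 kN·m per $
  option C: M = 2.84 kN·m per $
  option U: M = 0.342 kN·m per $
Option Y ranks first.

option Y, M = 45.0 kN·m per $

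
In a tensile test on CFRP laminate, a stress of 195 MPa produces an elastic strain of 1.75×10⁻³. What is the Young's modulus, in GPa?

E = σ/ε = 195 MPa / 1.75×10⁻³ = 111400 MPa = 111 GPa.

111 GPa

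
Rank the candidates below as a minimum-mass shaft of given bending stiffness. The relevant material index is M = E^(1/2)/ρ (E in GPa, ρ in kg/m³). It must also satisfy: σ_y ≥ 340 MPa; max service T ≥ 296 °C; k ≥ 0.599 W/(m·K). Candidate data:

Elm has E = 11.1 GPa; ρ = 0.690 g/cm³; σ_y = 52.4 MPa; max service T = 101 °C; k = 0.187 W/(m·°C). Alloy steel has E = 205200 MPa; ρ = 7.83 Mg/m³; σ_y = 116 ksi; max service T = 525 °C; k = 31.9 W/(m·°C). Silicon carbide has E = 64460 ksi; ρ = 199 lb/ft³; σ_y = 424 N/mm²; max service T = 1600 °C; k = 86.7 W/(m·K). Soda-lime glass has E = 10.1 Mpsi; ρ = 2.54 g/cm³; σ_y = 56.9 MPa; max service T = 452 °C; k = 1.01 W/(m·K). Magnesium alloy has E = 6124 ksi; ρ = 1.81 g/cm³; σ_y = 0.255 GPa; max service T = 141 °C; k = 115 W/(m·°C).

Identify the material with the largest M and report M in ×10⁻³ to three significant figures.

Screen on constraints: σ_y ≥ 340 MPa; max service T ≥ 296 °C; k ≥ 0.599 W/(m·K). Survivors: alloy steel, silicon carbide.
Normalizing units and computing the index:
  alloy steel: E = 205.2 GPa, ρ = 7830 kg/m³
  silicon carbide: E = 444.4 GPa, ρ = 3188 kg/m³
  silicon carbide: M = 6.61×10⁻³
  alloy steel: M = 1.83×10⁻³
The maximum is for silicon carbide.

silicon carbide, M = 6.61×10⁻³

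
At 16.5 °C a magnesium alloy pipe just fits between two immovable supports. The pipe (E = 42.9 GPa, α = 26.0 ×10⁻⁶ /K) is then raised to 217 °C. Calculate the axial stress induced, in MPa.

ΔT = 200.5 K. Constrained thermal stress σ = E·α·ΔT = 42.90×10³ MPa × 26.0×10⁻⁶ × 200.5 = 224 MPa (compressive).

224 MPa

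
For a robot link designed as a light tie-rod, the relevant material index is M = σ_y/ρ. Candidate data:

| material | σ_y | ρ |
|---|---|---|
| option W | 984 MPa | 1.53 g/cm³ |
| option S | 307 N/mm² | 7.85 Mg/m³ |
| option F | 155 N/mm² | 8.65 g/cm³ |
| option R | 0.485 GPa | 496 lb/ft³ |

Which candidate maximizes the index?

After converting to SI:
  option W: σ_y = 984.0 MPa, ρ = 1530 kg/m³
  option S: σ_y = 307.0 MPa, ρ = 7850 kg/m³
  option F: σ_y = 155.0 MPa, ρ = 8650 kg/m³
  option R: σ_y = 485.0 MPa, ρ = 7945 kg/m³
  option W: M = 643 kN·m/kg
  option R: M = 61.0 kN·m/kg
  option S: M = 39.1 kN·m/kg
  option F: M = 17.9 kN·m/kg
Highest index: option W.

option W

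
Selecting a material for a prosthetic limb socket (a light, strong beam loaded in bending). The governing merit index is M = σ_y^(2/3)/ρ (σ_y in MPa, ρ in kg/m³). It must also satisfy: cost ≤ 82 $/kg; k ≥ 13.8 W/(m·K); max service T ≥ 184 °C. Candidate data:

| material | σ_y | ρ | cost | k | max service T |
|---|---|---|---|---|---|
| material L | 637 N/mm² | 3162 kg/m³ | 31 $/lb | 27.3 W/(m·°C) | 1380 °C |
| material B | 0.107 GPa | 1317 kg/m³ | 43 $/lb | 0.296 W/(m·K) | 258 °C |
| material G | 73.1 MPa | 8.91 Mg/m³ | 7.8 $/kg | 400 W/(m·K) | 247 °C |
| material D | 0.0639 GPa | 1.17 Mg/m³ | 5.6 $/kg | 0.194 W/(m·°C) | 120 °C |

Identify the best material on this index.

material L

Screen on constraints: cost ≤ 82 $/kg; k ≥ 13.8 W/(m·K); max service T ≥ 184 °C. Survivors: material L, material G.
Convert each candidate to consistent units, then evaluate M:
  material L: σ_y = 637.0 MPa, ρ = 3162 kg/m³
  material G: σ_y = 73.10 MPa, ρ = 8910 kg/m³
  material L: M = 23.4×10⁻³
  material G: M = 1.96×10⁻³
Material L ranks first.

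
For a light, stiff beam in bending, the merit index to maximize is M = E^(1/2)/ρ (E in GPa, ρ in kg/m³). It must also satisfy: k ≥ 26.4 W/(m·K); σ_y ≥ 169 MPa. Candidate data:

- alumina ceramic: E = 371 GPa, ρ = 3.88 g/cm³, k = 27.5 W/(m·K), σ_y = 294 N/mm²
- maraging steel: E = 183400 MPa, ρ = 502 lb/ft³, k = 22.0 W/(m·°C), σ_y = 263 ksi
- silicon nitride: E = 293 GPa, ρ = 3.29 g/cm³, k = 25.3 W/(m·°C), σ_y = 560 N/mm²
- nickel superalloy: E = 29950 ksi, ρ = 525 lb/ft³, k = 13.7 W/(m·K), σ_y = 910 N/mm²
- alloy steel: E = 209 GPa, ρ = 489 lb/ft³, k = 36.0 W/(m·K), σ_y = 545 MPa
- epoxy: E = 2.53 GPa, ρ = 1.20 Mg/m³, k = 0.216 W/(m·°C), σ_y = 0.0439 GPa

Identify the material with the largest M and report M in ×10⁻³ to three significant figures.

Screen on constraints: k ≥ 26.4 W/(m·K); σ_y ≥ 169 MPa. Survivors: alumina ceramic, alloy steel.
In SI units:
  alumina ceramic: E = 371.0 GPa, ρ = 3880 kg/m³
  alloy steel: E = 209.0 GPa, ρ = 7833 kg/m³
  alumina ceramic: M = 4.96×10⁻³
  alloy steel: M = 1.85×10⁻³
Alumina ceramic has the largest M.

alumina ceramic, M = 4.96×10⁻³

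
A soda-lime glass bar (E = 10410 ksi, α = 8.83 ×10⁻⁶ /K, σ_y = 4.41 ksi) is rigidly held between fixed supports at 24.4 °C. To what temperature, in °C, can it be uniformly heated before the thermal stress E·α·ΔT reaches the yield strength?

E = 10410 ksi = 71.77 GPa.
σ_y = 4.41 ksi = 30.41 MPa.
E·α·ΔT = 30.41 MPa ⇒ ΔT = 30.41 / (71.77×10³ × 8.83×10⁻⁶) = 47.98 K.
T = 24.4 + 47.98 = 72.38 °C.

72.4 °C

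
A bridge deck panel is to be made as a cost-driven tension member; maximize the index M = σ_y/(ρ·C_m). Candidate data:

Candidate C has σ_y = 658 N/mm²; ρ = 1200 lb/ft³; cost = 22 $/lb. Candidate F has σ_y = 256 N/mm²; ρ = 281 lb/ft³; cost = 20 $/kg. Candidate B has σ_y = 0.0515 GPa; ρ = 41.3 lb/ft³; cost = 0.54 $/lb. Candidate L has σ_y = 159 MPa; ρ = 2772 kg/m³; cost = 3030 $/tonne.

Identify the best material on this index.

Convert each candidate to consistent units, then evaluate M:
  candidate C: σ_y = 658.0 MPa, ρ = 19220 kg/m³, cost = 48.50 $/kg
  candidate F: σ_y = 256.0 MPa, ρ = 4501 kg/m³, cost = 20.00 $/kg
  candidate B: σ_y = 51.50 MPa, ρ = 661.6 kg/m³, cost = 1.190 $/kg
  candidate L: σ_y = 159.0 MPa, ρ = 2772 kg/m³, cost = 3.030 $/kg
  candidate B: M = 65.4 kN·m per $
  candidate L: M = 18.9 kN·m per $
  candidate F: M = 2.84 kN·m per $
  candidate C: M = 0.706 kN·m per $
Highest index: candidate B.

candidate B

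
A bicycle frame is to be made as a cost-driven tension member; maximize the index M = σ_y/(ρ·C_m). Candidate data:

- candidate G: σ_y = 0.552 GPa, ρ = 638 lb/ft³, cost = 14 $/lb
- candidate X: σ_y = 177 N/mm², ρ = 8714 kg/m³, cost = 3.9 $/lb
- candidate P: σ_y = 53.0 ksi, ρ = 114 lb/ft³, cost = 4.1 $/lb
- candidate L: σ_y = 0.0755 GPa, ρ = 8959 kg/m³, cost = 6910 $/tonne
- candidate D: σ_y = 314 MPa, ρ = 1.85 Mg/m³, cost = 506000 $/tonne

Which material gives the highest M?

After converting to SI:
  candidate G: σ_y = 552.0 MPa, ρ = 10220 kg/m³, cost = 30.86 $/kg
  candidate X: σ_y = 177.0 MPa, ρ = 8714 kg/m³, cost = 8.598 $/kg
  candidate P: σ_y = 365.4 MPa, ρ = 1826 kg/m³, cost = 9.039 $/kg
  candidate L: σ_y = 75.50 MPa, ρ = 8959 kg/m³, cost = 6.910 $/kg
  candidate D: σ_y = 314.0 MPa, ρ = 1850 kg/m³, cost = 506.0 $/kg
  candidate P: M = 22.1 kN·m per $
  candidate X: M = 2.36 kN·m per $
  candidate G: M = 1.75 kN·m per $
  candidate L: M = 1.22 kN·m per $
  candidate D: M = 0.335 kN·m per $
Candidate P has the largest M.

candidate P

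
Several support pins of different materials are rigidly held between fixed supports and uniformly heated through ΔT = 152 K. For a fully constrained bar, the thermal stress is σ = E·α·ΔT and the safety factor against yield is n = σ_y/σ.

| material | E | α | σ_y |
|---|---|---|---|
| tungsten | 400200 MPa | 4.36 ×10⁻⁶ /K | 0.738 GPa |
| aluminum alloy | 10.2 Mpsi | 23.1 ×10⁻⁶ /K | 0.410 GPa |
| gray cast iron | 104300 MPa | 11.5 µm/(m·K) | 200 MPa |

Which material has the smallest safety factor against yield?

Per material, after unit conversion:
  tungsten: E = 400.2, α = 4.36, σ_y = 738.0 → σ = 265 MPa, n = 2.78
  aluminum alloy: E = 70.33, α = 23.1, σ_y = 410.0 → σ = 247 MPa, n = 1.66
  gray cast iron: E = 104.3, α = 11.5, σ_y = 200.0 → σ = 182 MPa, n = 1.10
The minimum is gray cast iron at n = 1.10.

gray cast iron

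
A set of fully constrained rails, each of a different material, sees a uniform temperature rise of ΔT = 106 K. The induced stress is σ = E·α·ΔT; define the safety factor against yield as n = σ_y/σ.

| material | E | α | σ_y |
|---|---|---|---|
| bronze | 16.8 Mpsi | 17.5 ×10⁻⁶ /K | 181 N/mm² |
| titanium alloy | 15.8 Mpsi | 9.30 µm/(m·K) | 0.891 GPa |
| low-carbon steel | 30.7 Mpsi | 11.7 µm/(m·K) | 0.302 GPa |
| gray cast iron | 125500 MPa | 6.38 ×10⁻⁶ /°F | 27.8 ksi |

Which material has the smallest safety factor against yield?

Converting E to GPa, α to ×10⁻⁶/K, σ_y to MPa, then σ and n for each:
  bronze: E = 115.8, α = 17.5, σ_y = 181.0 → σ = 215 MPa, n = 0.842
  titanium alloy: E = 108.9, α = 9.30, σ_y = 891.0 → σ = 107 MPa, n = 8.30
  low-carbon steel: E = 211.7, α = 11.7, σ_y = 302.0 → σ = 263 MPa, n = 1.15
  gray cast iron: E = 125.5, α = 11.5, σ_y = 191.7 → σ = 153 MPa, n = 1.25
Smallest n: bronze with n = 0.842.

bronze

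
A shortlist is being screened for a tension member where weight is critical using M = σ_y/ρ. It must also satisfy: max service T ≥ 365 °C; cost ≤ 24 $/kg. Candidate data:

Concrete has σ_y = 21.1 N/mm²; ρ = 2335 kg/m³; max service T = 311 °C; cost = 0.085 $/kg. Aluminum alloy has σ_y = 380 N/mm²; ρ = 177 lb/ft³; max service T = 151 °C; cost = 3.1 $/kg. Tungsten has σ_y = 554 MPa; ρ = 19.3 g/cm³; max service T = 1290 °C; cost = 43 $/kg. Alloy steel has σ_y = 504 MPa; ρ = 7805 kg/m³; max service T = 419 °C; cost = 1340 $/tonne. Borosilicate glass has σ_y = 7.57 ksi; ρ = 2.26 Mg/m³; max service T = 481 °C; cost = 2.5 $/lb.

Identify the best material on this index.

alloy steel

Screen on constraints: max service T ≥ 365 °C; cost ≤ 24 $/kg. Survivors: alloy steel, borosilicate glass.
Normalizing units and computing the index:
  alloy steel: σ_y = 504.0 MPa, ρ = 7805 kg/m³
  borosilicate glass: σ_y = 52.19 MPa, ρ = 2260 kg/m³
  alloy steel: M = 64.6 kN·m/kg
  borosilicate glass: M = 23.1 kN·m/kg
Alloy steel ranks first.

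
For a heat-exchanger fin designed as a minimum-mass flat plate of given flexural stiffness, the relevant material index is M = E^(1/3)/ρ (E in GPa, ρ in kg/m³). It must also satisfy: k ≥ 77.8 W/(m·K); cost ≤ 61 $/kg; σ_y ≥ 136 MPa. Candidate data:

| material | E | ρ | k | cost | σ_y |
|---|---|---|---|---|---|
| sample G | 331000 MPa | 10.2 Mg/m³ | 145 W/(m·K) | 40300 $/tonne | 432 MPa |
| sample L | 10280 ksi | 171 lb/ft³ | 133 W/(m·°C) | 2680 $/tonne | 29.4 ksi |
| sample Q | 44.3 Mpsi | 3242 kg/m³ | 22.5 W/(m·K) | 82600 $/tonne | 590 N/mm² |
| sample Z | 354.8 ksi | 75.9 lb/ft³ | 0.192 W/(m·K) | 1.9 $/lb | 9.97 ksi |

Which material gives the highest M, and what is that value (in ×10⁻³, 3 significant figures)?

sample L, M = 1.51×10⁻³

Screen on constraints: k ≥ 77.8 W/(m·K); cost ≤ 61 $/kg; σ_y ≥ 136 MPa. Survivors: sample G, sample L.
Convert each candidate to consistent units, then evaluate M:
  sample G: E = 331.0 GPa, ρ = 10200 kg/m³
  sample L: E = 70.88 GPa, ρ = 2739 kg/m³
  sample L: M = 1.51×10⁻³
  sample G: M = 0.678×10⁻³
Highest index: sample L.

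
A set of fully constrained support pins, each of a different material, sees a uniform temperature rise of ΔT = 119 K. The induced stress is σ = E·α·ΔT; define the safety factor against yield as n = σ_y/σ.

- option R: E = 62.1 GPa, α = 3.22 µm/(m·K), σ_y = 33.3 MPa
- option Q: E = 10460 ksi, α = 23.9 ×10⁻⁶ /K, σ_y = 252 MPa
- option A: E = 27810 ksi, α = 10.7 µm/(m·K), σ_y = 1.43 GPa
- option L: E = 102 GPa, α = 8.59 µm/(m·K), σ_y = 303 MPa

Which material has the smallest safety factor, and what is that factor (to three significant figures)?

Converting E to GPa, α to ×10⁻⁶/K, σ_y to MPa, then σ and n for each:
  option R: E = 62.10, α = 3.22, σ_y = 33.30 → σ = 23.8 MPa, n = 1.40
  option Q: E = 72.12, α = 23.9, σ_y = 252.0 → σ = 205 MPa, n = 1.23
  option A: E = 191.7, α = 10.7, σ_y = 1430 → σ = 244 MPa, n = 5.86
  option L: E = 102.0, α = 8.59, σ_y = 303.0 → σ = 104 MPa, n = 2.91
Smallest n: option Q with n = 1.23.

option Q, n = 1.23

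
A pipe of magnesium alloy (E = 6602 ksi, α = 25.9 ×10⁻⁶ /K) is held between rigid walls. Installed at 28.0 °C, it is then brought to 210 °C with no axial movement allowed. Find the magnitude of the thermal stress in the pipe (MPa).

215 MPa

E = 6602 ksi = 45.52 GPa.
ΔT = 182.0 K. Constrained thermal stress σ = E·α·ΔT = 45.52×10³ MPa × 25.9×10⁻⁶ × 182.0 = 215 MPa (compressive).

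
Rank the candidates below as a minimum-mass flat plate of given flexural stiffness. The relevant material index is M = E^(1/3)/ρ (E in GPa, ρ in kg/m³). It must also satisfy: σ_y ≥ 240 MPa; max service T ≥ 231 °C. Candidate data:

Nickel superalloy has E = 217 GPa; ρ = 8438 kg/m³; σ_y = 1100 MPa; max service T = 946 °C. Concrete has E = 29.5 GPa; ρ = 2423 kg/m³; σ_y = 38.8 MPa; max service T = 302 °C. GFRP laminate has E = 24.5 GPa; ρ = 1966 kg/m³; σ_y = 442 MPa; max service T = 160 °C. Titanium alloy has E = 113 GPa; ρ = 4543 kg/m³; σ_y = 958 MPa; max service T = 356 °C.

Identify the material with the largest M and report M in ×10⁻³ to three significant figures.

titanium alloy, M = 1.06×10⁻³

Screen on constraints: σ_y ≥ 240 MPa; max service T ≥ 231 °C. Survivors: nickel superalloy, titanium alloy.
Computing M directly (units already consistent):
  titanium alloy: M = 1.06×10⁻³
  nickel superalloy: M = 0.712×10⁻³
Highest index: titanium alloy.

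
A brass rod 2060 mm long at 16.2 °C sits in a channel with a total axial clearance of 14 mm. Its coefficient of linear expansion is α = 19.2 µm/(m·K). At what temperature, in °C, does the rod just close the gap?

370 °C

α·L₀·ΔT = 14.0 mm ⇒ ΔT = 14.0 / (19.2×10⁻⁶ × 2060.0) = 354.0 K.
T = 16.2 + 354.0 = 370.2 °C.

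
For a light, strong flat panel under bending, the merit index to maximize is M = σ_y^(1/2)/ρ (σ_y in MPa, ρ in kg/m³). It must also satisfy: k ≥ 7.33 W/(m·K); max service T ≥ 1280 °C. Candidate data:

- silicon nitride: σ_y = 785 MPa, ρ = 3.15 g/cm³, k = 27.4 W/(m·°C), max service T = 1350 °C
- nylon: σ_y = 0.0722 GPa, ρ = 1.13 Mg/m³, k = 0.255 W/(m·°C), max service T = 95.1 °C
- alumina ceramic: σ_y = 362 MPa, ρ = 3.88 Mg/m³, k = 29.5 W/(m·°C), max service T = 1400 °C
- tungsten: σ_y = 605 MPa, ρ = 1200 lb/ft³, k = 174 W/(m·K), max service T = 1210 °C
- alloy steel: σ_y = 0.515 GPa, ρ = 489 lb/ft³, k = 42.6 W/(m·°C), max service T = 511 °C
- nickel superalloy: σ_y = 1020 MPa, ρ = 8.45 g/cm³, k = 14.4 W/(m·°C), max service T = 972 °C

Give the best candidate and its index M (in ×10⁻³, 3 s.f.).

silicon nitride, M = 8.89×10⁻³

Screen on constraints: k ≥ 7.33 W/(m·K); max service T ≥ 1280 °C. Survivors: silicon nitride, alumina ceramic.
In SI units:
  silicon nitride: σ_y = 785.0 MPa, ρ = 3150 kg/m³
  alumina ceramic: σ_y = 362.0 MPa, ρ = 3880 kg/m³
  silicon nitride: M = 8.89×10⁻³
  alumina ceramic: M = 4.90×10⁻³
Silicon nitride has the largest M.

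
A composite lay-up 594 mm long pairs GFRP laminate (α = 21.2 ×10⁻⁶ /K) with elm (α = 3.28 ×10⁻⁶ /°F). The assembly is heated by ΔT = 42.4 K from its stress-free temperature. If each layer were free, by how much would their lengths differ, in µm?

385 µm

elm: α = 3.28×10⁻⁶/°F × 9/5 = 5.90×10⁻⁶/K.
Δα = |21.2 − 5.90|×10⁻⁶/K = 15.3×10⁻⁶/K.
ΔL_mismatch = Δα·L·ΔT = 15.3×10⁻⁶ × 594.0 mm × 42.4 K = 385 µm.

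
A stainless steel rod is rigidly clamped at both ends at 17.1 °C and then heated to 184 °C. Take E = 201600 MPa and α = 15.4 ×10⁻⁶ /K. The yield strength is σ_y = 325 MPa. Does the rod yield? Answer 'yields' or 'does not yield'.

E = 201600 MPa = 201.6 GPa.
ΔT = 166.9 K. Constrained thermal stress σ = E·α·ΔT = 201.6×10³ MPa × 15.4×10⁻⁶ × 166.9 = 518 MPa (compressive).
Compare to σ_y = 325 MPa: σ ≥ σ_y, so it yields.

yields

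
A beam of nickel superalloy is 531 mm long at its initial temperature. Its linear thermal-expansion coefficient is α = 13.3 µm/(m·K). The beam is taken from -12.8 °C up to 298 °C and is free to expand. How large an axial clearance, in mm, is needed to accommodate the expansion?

2.19 mm

ΔT = 298 − (-12.8) = 310.8 K.
ΔL = α·L₀·ΔT = 13.3×10⁻⁶ × 531 mm × 310.8 K = 2.19 mm.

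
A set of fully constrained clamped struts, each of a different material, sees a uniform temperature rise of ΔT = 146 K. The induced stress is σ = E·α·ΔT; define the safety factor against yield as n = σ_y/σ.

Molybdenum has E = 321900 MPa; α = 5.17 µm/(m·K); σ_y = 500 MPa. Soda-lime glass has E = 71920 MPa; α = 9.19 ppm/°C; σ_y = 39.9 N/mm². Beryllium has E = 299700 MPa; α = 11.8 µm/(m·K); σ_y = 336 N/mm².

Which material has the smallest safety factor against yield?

soda-lime glass

In consistent units (E in GPa, α in ×10⁻⁶/K, σ_y in MPa):
  molybdenum: E = 321.9, α = 5.17, σ_y = 500.0 → σ = 243 MPa, n = 2.06
  soda-lime glass: E = 71.92, α = 9.19, σ_y = 39.90 → σ = 96.5 MPa, n = 0.413
  beryllium: E = 299.7, α = 11.8, σ_y = 336.0 → σ = 516 MPa, n = 0.651
The minimum is soda-lime glass at n = 0.413.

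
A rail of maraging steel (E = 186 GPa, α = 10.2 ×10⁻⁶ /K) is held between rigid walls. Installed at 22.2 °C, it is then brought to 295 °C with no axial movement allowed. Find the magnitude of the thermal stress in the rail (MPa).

518 MPa

ΔT = 272.8 K. Constrained thermal stress σ = E·α·ΔT = 186.0×10³ MPa × 10.2×10⁻⁶ × 272.8 = 518 MPa (compressive).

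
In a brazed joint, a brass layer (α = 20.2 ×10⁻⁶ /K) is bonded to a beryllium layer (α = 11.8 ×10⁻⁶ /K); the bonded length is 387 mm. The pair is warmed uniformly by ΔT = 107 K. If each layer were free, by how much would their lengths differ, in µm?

348 µm

Δα = |20.2 − 11.8|×10⁻⁶/K = 8.40×10⁻⁶/K.
ΔL_mismatch = Δα·L·ΔT = 8.40×10⁻⁶ × 387.0 mm × 107.0 K = 348 µm.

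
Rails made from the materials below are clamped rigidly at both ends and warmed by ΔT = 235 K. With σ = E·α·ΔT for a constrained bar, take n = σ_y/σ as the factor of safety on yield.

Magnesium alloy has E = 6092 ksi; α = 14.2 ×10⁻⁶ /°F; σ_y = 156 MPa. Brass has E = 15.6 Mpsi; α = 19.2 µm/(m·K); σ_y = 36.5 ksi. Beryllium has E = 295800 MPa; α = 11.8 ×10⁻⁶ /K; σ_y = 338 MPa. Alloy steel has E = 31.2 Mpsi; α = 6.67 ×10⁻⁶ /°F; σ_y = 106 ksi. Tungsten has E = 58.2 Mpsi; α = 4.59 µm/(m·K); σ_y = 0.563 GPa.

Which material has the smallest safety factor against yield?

beryllium

Converting E to GPa, α to ×10⁻⁶/K, σ_y to MPa, then σ and n for each:
  magnesium alloy: E = 42.00, α = 25.6, σ_y = 156.0 → σ = 252 MPa, n = 0.618
  brass: E = 107.6, α = 19.2, σ_y = 251.7 → σ = 485 MPa, n = 0.519
  beryllium: E = 295.8, α = 11.8, σ_y = 338.0 → σ = 820 MPa, n = 0.412
  alloy steel: E = 215.1, α = 12.0, σ_y = 730.8 → σ = 607 MPa, n = 1.20
  tungsten: E = 401.3, α = 4.59, σ_y = 563.0 → σ = 433 MPa, n = 1.30
Beryllium has the lowest safety factor, n = 0.412.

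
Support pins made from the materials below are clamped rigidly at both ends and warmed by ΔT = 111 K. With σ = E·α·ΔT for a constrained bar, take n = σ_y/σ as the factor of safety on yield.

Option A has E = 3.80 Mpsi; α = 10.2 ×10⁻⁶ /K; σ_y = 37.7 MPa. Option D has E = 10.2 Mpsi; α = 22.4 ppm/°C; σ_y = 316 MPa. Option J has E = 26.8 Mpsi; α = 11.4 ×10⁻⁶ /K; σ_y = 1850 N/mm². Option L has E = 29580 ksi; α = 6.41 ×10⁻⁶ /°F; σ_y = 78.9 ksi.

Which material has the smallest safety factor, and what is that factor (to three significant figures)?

Per material, after unit conversion:
  option A: E = 26.20, α = 10.2, σ_y = 37.70 → σ = 29.7 MPa, n = 1.27
  option D: E = 70.33, α = 22.4, σ_y = 316.0 → σ = 175 MPa, n = 1.81
  option J: E = 184.8, α = 11.4, σ_y = 1850 → σ = 234 MPa, n = 7.91
  option L: E = 203.9, α = 11.5, σ_y = 544.0 → σ = 261 MPa, n = 2.08
Smallest n: option A with n = 1.27.

option A, n = 1.27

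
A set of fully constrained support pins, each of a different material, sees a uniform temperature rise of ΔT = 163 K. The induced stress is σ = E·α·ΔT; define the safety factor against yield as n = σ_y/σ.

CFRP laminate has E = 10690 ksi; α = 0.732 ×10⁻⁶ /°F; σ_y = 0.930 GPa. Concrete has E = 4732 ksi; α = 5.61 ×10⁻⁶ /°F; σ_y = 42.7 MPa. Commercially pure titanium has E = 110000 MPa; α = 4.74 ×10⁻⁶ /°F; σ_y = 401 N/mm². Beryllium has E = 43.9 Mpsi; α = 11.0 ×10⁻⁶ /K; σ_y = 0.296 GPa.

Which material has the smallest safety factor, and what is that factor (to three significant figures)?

beryllium, n = 0.545

In consistent units (E in GPa, α in ×10⁻⁶/K, σ_y in MPa):
  CFRP laminate: E = 73.70, α = 1.32, σ_y = 930.0 → σ = 15.8 MPa, n = 58.8
  concrete: E = 32.63, α = 10.1, σ_y = 42.70 → σ = 53.7 MPa, n = 0.795
  commercially pure titanium: E = 110.0, α = 8.53, σ_y = 401.0 → σ = 153 MPa, n = 2.62
  beryllium: E = 302.7, α = 11.0, σ_y = 296.0 → σ = 543 MPa, n = 0.545
The minimum is beryllium at n = 0.545.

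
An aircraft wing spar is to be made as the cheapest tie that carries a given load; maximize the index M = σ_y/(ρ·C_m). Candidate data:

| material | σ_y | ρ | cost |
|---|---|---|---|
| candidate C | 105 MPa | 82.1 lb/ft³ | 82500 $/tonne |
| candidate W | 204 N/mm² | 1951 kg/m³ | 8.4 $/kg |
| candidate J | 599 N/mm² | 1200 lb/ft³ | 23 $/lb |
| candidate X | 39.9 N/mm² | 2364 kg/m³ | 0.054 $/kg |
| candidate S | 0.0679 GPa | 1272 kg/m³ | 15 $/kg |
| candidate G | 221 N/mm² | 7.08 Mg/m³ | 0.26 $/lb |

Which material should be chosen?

Putting every candidate on a common basis:
  candidate C: σ_y = 105.0 MPa, ρ = 1315 kg/m³, cost = 82.50 $/kg
  candidate W: σ_y = 204.0 MPa, ρ = 1951 kg/m³, cost = 8.400 $/kg
  candidate J: σ_y = 599.0 MPa, ρ = 19220 kg/m³, cost = 50.71 $/kg
  candidate X: σ_y = 39.90 MPa, ρ = 2364 kg/m³, cost = 0.05400 $/kg
  candidate S: σ_y = 67.90 MPa, ρ = 1272 kg/m³, cost = 15.00 $/kg
  candidate G: σ_y = 221.0 MPa, ρ = 7080 kg/m³, cost = 0.5732 $/kg
  candidate X: M = 313 kN·m per $
  candidate G: M = 54.5 kN·m per $
  candidate W: M = 12.4 kN·m per $
  candidate S: M = 3.56 kN·m per $
  candidate C: M = 0.968 kN·m per $
  candidate J: M = 0.615 kN·m per $
Candidate X ranks first.

candidate X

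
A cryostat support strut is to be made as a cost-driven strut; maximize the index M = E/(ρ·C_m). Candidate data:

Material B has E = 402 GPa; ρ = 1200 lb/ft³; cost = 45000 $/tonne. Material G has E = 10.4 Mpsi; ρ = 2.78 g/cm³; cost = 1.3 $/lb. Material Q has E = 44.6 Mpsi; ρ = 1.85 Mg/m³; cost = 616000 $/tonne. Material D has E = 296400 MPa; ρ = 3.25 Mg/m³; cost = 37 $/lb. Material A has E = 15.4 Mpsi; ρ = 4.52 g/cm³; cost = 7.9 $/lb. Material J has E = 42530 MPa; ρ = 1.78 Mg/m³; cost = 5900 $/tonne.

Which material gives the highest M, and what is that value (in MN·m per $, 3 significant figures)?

material G, M = 9.00 MN·m per $

Convert each candidate to consistent units, then evaluate M:
  material B: E = 402.0 GPa, ρ = 19220 kg/m³, cost = 45.00 $/kg
  material G: E = 71.71 GPa, ρ = 2780 kg/m³, cost = 2.866 $/kg
  material Q: E = 307.5 GPa, ρ = 1850 kg/m³, cost = 616.0 $/kg
  material D: E = 296.4 GPa, ρ = 3250 kg/m³, cost = 81.57 $/kg
  material A: E = 106.2 GPa, ρ = 4520 kg/m³, cost = 17.42 $/kg
  material J: E = 42.53 GPa, ρ = 1780 kg/m³, cost = 5.900 $/kg
  material G: M = 9.00 MN·m per $
  material J: M = 4.05 MN·m per $
  material A: M = 1.35 MN·m per $
  material D: M = 1.12 MN·m per $
  material B: M = 0.465 MN·m per $
  material Q: M = 0.270 MN·m per $
Material G has the largest M.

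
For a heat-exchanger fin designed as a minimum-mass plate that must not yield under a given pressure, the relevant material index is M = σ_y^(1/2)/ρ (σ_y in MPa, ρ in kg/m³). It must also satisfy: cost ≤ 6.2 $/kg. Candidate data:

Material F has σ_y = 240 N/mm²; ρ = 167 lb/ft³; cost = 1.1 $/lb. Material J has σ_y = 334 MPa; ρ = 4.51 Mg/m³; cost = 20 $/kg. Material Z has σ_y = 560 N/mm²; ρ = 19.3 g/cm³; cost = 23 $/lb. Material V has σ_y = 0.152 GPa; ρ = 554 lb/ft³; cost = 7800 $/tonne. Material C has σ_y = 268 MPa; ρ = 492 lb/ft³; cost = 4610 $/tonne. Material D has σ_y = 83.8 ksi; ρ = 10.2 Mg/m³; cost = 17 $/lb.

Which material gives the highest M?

Screen on constraints: cost ≤ 6.2 $/kg. Survivors: material F, material C.
Normalizing units and computing the index:
  material F: σ_y = 240.0 MPa, ρ = 2675 kg/m³
  material C: σ_y = 268.0 MPa, ρ = 7881 kg/m³
  material F: M = 5.79×10⁻³
  material C: M = 2.08×10⁻³
Material F ranks first.

material F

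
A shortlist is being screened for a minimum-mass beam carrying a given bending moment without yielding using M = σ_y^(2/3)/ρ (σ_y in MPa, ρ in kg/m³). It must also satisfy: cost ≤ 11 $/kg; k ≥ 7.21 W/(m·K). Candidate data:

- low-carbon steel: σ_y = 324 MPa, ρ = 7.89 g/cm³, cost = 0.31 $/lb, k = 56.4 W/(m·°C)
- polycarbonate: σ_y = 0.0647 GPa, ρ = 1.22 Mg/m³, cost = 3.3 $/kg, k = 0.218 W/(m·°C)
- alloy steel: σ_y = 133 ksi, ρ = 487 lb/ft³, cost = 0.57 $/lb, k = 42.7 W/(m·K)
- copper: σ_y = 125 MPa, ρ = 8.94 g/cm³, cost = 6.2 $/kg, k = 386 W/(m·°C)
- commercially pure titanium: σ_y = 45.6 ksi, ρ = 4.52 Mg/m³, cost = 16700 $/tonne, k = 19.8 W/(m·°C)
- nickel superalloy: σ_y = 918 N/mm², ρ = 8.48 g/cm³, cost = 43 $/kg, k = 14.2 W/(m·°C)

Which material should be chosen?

Screen on constraints: cost ≤ 11 $/kg; k ≥ 7.21 W/(m·K). Survivors: low-carbon steel, alloy steel, copper.
After converting to SI:
  low-carbon steel: σ_y = 324.0 MPa, ρ = 7890 kg/m³
  alloy steel: σ_y = 917.0 MPa, ρ = 7801 kg/m³
  copper: σ_y = 125.0 MPa, ρ = 8940 kg/m³
  alloy steel: M = 12.1×10⁻³
  low-carbon steel: M = 5.98×10⁻³
  copper: M = 2.80×10⁻³
The maximum is for alloy steel.

alloy steel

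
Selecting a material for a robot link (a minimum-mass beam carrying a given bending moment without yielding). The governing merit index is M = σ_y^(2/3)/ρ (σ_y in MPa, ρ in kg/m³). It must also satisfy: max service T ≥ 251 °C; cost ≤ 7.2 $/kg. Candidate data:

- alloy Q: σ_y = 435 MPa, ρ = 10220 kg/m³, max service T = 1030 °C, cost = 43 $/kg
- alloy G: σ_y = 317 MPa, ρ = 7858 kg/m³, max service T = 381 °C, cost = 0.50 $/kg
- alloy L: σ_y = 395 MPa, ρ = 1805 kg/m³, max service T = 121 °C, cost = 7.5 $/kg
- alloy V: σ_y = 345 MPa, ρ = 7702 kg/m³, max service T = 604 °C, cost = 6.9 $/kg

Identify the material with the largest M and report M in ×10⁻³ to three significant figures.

alloy V, M = 6.39×10⁻³

Screen on constraints: max service T ≥ 251 °C; cost ≤ 7.2 $/kg. Survivors: alloy G, alloy V.
Evaluate M for each candidate:
  alloy V: M = 6.39×10⁻³
  alloy G: M = 5.92×10⁻³
Highest index: alloy V.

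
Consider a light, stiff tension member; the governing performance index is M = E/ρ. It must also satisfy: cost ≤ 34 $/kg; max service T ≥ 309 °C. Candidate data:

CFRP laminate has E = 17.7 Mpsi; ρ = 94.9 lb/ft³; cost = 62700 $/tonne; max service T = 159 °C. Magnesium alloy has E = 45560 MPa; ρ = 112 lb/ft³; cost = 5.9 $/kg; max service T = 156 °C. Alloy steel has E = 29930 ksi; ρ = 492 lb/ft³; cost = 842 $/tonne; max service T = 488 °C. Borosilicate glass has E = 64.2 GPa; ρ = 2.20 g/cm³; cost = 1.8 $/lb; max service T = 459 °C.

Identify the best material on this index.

Screen on constraints: cost ≤ 34 $/kg; max service T ≥ 309 °C. Survivors: alloy steel, borosilicate glass.
After converting to SI:
  alloy steel: E = 206.4 GPa, ρ = 7881 kg/m³
  borosilicate glass: E = 64.20 GPa, ρ = 2200 kg/m³
  borosilicate glass: M = 29.2 MN·m/kg
  alloy steel: M = 26.2 MN·m/kg
Borosilicate glass ranks first.

borosilicate glass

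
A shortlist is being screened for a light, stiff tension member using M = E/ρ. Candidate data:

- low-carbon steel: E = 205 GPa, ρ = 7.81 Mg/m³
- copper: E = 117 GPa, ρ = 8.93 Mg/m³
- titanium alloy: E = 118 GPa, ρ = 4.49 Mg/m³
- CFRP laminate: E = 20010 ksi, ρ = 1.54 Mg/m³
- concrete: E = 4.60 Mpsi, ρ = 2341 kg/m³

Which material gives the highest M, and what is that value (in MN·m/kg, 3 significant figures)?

After converting to SI:
  low-carbon steel: E = 205.0 GPa, ρ = 7810 kg/m³
  copper: E = 117.0 GPa, ρ = 8930 kg/m³
  titanium alloy: E = 118.0 GPa, ρ = 4490 kg/m³
  CFRP laminate: E = 138.0 GPa, ρ = 1540 kg/m³
  concrete: E = 31.72 GPa, ρ = 2341 kg/m³
  CFRP laminate: M = 89.6 MN·m/kg
  titanium alloy: M = 26.3 MN·m/kg
  low-carbon steel: M = 26.2 MN·m/kg
  concrete: M = 13.5 MN·m/kg
  copper: M = 13.1 MN·m/kg
Highest index: CFRP laminate.

CFRP laminate, M = 89.6 MN·m/kg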